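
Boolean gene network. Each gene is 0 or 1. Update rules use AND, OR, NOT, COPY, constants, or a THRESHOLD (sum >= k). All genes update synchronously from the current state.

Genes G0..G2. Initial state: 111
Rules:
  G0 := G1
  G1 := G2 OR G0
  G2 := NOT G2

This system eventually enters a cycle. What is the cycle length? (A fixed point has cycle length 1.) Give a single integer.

Answer: 2

Derivation:
Step 0: 111
Step 1: G0=G1=1 G1=G2|G0=1|1=1 G2=NOT G2=NOT 1=0 -> 110
Step 2: G0=G1=1 G1=G2|G0=0|1=1 G2=NOT G2=NOT 0=1 -> 111
State from step 2 equals state from step 0 -> cycle length 2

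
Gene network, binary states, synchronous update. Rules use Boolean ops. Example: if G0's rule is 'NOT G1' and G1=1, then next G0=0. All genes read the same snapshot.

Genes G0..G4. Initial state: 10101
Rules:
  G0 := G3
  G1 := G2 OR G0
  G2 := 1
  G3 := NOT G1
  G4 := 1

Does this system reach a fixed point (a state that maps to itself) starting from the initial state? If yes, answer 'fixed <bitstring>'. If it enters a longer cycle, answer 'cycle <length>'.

Step 0: 10101
Step 1: G0=G3=0 G1=G2|G0=1|1=1 G2=1(const) G3=NOT G1=NOT 0=1 G4=1(const) -> 01111
Step 2: G0=G3=1 G1=G2|G0=1|0=1 G2=1(const) G3=NOT G1=NOT 1=0 G4=1(const) -> 11101
Step 3: G0=G3=0 G1=G2|G0=1|1=1 G2=1(const) G3=NOT G1=NOT 1=0 G4=1(const) -> 01101
Step 4: G0=G3=0 G1=G2|G0=1|0=1 G2=1(const) G3=NOT G1=NOT 1=0 G4=1(const) -> 01101
Fixed point reached at step 3: 01101

Answer: fixed 01101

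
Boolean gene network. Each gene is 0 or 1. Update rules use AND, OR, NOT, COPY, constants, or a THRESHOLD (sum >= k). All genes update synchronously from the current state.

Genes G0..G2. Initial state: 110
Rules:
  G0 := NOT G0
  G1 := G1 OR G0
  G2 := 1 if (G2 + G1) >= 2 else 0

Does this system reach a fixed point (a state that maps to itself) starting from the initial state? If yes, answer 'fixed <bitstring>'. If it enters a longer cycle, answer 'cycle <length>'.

Answer: cycle 2

Derivation:
Step 0: 110
Step 1: G0=NOT G0=NOT 1=0 G1=G1|G0=1|1=1 G2=(0+1>=2)=0 -> 010
Step 2: G0=NOT G0=NOT 0=1 G1=G1|G0=1|0=1 G2=(0+1>=2)=0 -> 110
Cycle of length 2 starting at step 0 -> no fixed point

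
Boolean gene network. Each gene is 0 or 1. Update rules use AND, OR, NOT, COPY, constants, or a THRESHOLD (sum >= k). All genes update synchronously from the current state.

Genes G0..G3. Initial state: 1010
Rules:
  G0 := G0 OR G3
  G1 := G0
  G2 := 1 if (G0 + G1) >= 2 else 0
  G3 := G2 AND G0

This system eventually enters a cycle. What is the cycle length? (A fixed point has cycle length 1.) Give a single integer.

Answer: 1

Derivation:
Step 0: 1010
Step 1: G0=G0|G3=1|0=1 G1=G0=1 G2=(1+0>=2)=0 G3=G2&G0=1&1=1 -> 1101
Step 2: G0=G0|G3=1|1=1 G1=G0=1 G2=(1+1>=2)=1 G3=G2&G0=0&1=0 -> 1110
Step 3: G0=G0|G3=1|0=1 G1=G0=1 G2=(1+1>=2)=1 G3=G2&G0=1&1=1 -> 1111
Step 4: G0=G0|G3=1|1=1 G1=G0=1 G2=(1+1>=2)=1 G3=G2&G0=1&1=1 -> 1111
State from step 4 equals state from step 3 -> cycle length 1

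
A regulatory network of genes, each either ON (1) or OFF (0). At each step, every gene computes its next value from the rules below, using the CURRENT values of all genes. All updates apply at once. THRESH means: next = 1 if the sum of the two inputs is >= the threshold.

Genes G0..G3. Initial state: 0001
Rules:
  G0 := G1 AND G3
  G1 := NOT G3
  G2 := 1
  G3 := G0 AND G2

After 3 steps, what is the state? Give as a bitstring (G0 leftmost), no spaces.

Step 1: G0=G1&G3=0&1=0 G1=NOT G3=NOT 1=0 G2=1(const) G3=G0&G2=0&0=0 -> 0010
Step 2: G0=G1&G3=0&0=0 G1=NOT G3=NOT 0=1 G2=1(const) G3=G0&G2=0&1=0 -> 0110
Step 3: G0=G1&G3=1&0=0 G1=NOT G3=NOT 0=1 G2=1(const) G3=G0&G2=0&1=0 -> 0110

0110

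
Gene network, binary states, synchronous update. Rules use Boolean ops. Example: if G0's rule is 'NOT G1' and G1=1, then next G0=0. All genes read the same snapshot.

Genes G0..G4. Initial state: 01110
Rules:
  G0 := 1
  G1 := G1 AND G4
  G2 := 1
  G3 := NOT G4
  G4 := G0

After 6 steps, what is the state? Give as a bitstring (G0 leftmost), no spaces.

Step 1: G0=1(const) G1=G1&G4=1&0=0 G2=1(const) G3=NOT G4=NOT 0=1 G4=G0=0 -> 10110
Step 2: G0=1(const) G1=G1&G4=0&0=0 G2=1(const) G3=NOT G4=NOT 0=1 G4=G0=1 -> 10111
Step 3: G0=1(const) G1=G1&G4=0&1=0 G2=1(const) G3=NOT G4=NOT 1=0 G4=G0=1 -> 10101
Step 4: G0=1(const) G1=G1&G4=0&1=0 G2=1(const) G3=NOT G4=NOT 1=0 G4=G0=1 -> 10101
Step 5: G0=1(const) G1=G1&G4=0&1=0 G2=1(const) G3=NOT G4=NOT 1=0 G4=G0=1 -> 10101
Step 6: G0=1(const) G1=G1&G4=0&1=0 G2=1(const) G3=NOT G4=NOT 1=0 G4=G0=1 -> 10101

10101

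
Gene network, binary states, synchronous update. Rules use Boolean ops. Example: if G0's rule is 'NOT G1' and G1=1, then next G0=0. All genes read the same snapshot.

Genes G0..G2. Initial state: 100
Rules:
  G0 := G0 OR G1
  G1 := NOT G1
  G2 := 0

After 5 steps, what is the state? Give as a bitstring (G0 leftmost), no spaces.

Step 1: G0=G0|G1=1|0=1 G1=NOT G1=NOT 0=1 G2=0(const) -> 110
Step 2: G0=G0|G1=1|1=1 G1=NOT G1=NOT 1=0 G2=0(const) -> 100
Step 3: G0=G0|G1=1|0=1 G1=NOT G1=NOT 0=1 G2=0(const) -> 110
Step 4: G0=G0|G1=1|1=1 G1=NOT G1=NOT 1=0 G2=0(const) -> 100
Step 5: G0=G0|G1=1|0=1 G1=NOT G1=NOT 0=1 G2=0(const) -> 110

110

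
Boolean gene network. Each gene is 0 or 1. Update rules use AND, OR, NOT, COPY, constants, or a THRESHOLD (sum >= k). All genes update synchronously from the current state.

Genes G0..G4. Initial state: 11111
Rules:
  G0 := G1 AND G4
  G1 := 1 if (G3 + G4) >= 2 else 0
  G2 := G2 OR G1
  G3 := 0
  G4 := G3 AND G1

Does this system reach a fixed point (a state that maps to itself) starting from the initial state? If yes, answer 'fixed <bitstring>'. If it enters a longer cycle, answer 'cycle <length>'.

Step 0: 11111
Step 1: G0=G1&G4=1&1=1 G1=(1+1>=2)=1 G2=G2|G1=1|1=1 G3=0(const) G4=G3&G1=1&1=1 -> 11101
Step 2: G0=G1&G4=1&1=1 G1=(0+1>=2)=0 G2=G2|G1=1|1=1 G3=0(const) G4=G3&G1=0&1=0 -> 10100
Step 3: G0=G1&G4=0&0=0 G1=(0+0>=2)=0 G2=G2|G1=1|0=1 G3=0(const) G4=G3&G1=0&0=0 -> 00100
Step 4: G0=G1&G4=0&0=0 G1=(0+0>=2)=0 G2=G2|G1=1|0=1 G3=0(const) G4=G3&G1=0&0=0 -> 00100
Fixed point reached at step 3: 00100

Answer: fixed 00100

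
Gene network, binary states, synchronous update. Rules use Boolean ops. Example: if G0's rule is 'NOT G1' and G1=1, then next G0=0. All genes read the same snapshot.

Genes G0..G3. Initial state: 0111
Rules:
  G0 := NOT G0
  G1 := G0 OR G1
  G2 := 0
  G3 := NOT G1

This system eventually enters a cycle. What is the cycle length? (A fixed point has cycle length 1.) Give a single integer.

Step 0: 0111
Step 1: G0=NOT G0=NOT 0=1 G1=G0|G1=0|1=1 G2=0(const) G3=NOT G1=NOT 1=0 -> 1100
Step 2: G0=NOT G0=NOT 1=0 G1=G0|G1=1|1=1 G2=0(const) G3=NOT G1=NOT 1=0 -> 0100
Step 3: G0=NOT G0=NOT 0=1 G1=G0|G1=0|1=1 G2=0(const) G3=NOT G1=NOT 1=0 -> 1100
State from step 3 equals state from step 1 -> cycle length 2

Answer: 2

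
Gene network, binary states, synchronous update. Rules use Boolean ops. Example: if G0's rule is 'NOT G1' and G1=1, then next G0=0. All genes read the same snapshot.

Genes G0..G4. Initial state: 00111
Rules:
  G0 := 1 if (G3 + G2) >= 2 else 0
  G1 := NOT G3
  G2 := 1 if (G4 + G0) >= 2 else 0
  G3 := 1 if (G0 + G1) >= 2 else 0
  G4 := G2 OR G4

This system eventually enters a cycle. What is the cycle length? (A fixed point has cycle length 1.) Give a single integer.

Step 0: 00111
Step 1: G0=(1+1>=2)=1 G1=NOT G3=NOT 1=0 G2=(1+0>=2)=0 G3=(0+0>=2)=0 G4=G2|G4=1|1=1 -> 10001
Step 2: G0=(0+0>=2)=0 G1=NOT G3=NOT 0=1 G2=(1+1>=2)=1 G3=(1+0>=2)=0 G4=G2|G4=0|1=1 -> 01101
Step 3: G0=(0+1>=2)=0 G1=NOT G3=NOT 0=1 G2=(1+0>=2)=0 G3=(0+1>=2)=0 G4=G2|G4=1|1=1 -> 01001
Step 4: G0=(0+0>=2)=0 G1=NOT G3=NOT 0=1 G2=(1+0>=2)=0 G3=(0+1>=2)=0 G4=G2|G4=0|1=1 -> 01001
State from step 4 equals state from step 3 -> cycle length 1

Answer: 1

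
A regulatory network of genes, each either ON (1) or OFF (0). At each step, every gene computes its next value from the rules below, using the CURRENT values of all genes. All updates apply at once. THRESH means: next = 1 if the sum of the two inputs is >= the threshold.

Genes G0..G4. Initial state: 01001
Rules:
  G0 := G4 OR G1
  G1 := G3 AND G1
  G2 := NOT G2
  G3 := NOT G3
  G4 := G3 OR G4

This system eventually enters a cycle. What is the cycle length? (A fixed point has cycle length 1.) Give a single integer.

Answer: 2

Derivation:
Step 0: 01001
Step 1: G0=G4|G1=1|1=1 G1=G3&G1=0&1=0 G2=NOT G2=NOT 0=1 G3=NOT G3=NOT 0=1 G4=G3|G4=0|1=1 -> 10111
Step 2: G0=G4|G1=1|0=1 G1=G3&G1=1&0=0 G2=NOT G2=NOT 1=0 G3=NOT G3=NOT 1=0 G4=G3|G4=1|1=1 -> 10001
Step 3: G0=G4|G1=1|0=1 G1=G3&G1=0&0=0 G2=NOT G2=NOT 0=1 G3=NOT G3=NOT 0=1 G4=G3|G4=0|1=1 -> 10111
State from step 3 equals state from step 1 -> cycle length 2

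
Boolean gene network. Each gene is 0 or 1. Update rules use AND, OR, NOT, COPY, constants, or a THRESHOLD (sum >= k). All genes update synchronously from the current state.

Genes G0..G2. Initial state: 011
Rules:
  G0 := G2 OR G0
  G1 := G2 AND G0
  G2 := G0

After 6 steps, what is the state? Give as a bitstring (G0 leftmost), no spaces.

Step 1: G0=G2|G0=1|0=1 G1=G2&G0=1&0=0 G2=G0=0 -> 100
Step 2: G0=G2|G0=0|1=1 G1=G2&G0=0&1=0 G2=G0=1 -> 101
Step 3: G0=G2|G0=1|1=1 G1=G2&G0=1&1=1 G2=G0=1 -> 111
Step 4: G0=G2|G0=1|1=1 G1=G2&G0=1&1=1 G2=G0=1 -> 111
Step 5: G0=G2|G0=1|1=1 G1=G2&G0=1&1=1 G2=G0=1 -> 111
Step 6: G0=G2|G0=1|1=1 G1=G2&G0=1&1=1 G2=G0=1 -> 111

111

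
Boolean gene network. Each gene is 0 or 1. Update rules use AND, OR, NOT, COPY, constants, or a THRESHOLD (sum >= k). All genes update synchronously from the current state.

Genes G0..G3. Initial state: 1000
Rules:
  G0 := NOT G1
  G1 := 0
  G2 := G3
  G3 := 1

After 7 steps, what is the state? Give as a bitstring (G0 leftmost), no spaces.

Step 1: G0=NOT G1=NOT 0=1 G1=0(const) G2=G3=0 G3=1(const) -> 1001
Step 2: G0=NOT G1=NOT 0=1 G1=0(const) G2=G3=1 G3=1(const) -> 1011
Step 3: G0=NOT G1=NOT 0=1 G1=0(const) G2=G3=1 G3=1(const) -> 1011
Step 4: G0=NOT G1=NOT 0=1 G1=0(const) G2=G3=1 G3=1(const) -> 1011
Step 5: G0=NOT G1=NOT 0=1 G1=0(const) G2=G3=1 G3=1(const) -> 1011
Step 6: G0=NOT G1=NOT 0=1 G1=0(const) G2=G3=1 G3=1(const) -> 1011
Step 7: G0=NOT G1=NOT 0=1 G1=0(const) G2=G3=1 G3=1(const) -> 1011

1011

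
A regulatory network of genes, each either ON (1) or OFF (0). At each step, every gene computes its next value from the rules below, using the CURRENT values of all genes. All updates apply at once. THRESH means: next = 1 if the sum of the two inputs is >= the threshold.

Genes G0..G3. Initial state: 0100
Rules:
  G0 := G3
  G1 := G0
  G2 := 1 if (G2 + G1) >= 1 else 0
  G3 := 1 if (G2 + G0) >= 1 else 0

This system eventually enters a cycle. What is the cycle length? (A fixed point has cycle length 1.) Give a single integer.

Step 0: 0100
Step 1: G0=G3=0 G1=G0=0 G2=(0+1>=1)=1 G3=(0+0>=1)=0 -> 0010
Step 2: G0=G3=0 G1=G0=0 G2=(1+0>=1)=1 G3=(1+0>=1)=1 -> 0011
Step 3: G0=G3=1 G1=G0=0 G2=(1+0>=1)=1 G3=(1+0>=1)=1 -> 1011
Step 4: G0=G3=1 G1=G0=1 G2=(1+0>=1)=1 G3=(1+1>=1)=1 -> 1111
Step 5: G0=G3=1 G1=G0=1 G2=(1+1>=1)=1 G3=(1+1>=1)=1 -> 1111
State from step 5 equals state from step 4 -> cycle length 1

Answer: 1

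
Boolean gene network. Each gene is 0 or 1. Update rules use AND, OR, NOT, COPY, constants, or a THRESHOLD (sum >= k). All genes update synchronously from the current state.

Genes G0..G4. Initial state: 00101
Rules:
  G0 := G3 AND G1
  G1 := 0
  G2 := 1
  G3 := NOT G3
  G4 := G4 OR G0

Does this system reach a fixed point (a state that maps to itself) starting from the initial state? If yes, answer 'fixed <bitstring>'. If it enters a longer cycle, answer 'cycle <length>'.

Step 0: 00101
Step 1: G0=G3&G1=0&0=0 G1=0(const) G2=1(const) G3=NOT G3=NOT 0=1 G4=G4|G0=1|0=1 -> 00111
Step 2: G0=G3&G1=1&0=0 G1=0(const) G2=1(const) G3=NOT G3=NOT 1=0 G4=G4|G0=1|0=1 -> 00101
Cycle of length 2 starting at step 0 -> no fixed point

Answer: cycle 2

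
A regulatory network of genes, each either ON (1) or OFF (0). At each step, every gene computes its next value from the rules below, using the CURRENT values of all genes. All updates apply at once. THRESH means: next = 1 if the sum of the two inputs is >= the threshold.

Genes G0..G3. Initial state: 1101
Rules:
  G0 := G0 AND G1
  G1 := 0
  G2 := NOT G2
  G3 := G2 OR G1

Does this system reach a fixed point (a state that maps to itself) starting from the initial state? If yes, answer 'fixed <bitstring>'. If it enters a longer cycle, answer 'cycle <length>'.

Step 0: 1101
Step 1: G0=G0&G1=1&1=1 G1=0(const) G2=NOT G2=NOT 0=1 G3=G2|G1=0|1=1 -> 1011
Step 2: G0=G0&G1=1&0=0 G1=0(const) G2=NOT G2=NOT 1=0 G3=G2|G1=1|0=1 -> 0001
Step 3: G0=G0&G1=0&0=0 G1=0(const) G2=NOT G2=NOT 0=1 G3=G2|G1=0|0=0 -> 0010
Step 4: G0=G0&G1=0&0=0 G1=0(const) G2=NOT G2=NOT 1=0 G3=G2|G1=1|0=1 -> 0001
Cycle of length 2 starting at step 2 -> no fixed point

Answer: cycle 2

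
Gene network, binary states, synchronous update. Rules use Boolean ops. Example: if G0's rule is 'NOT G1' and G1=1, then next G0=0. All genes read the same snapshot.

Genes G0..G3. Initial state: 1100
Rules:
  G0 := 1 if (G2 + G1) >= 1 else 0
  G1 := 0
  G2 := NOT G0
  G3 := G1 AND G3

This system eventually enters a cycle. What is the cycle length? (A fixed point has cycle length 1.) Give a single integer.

Step 0: 1100
Step 1: G0=(0+1>=1)=1 G1=0(const) G2=NOT G0=NOT 1=0 G3=G1&G3=1&0=0 -> 1000
Step 2: G0=(0+0>=1)=0 G1=0(const) G2=NOT G0=NOT 1=0 G3=G1&G3=0&0=0 -> 0000
Step 3: G0=(0+0>=1)=0 G1=0(const) G2=NOT G0=NOT 0=1 G3=G1&G3=0&0=0 -> 0010
Step 4: G0=(1+0>=1)=1 G1=0(const) G2=NOT G0=NOT 0=1 G3=G1&G3=0&0=0 -> 1010
Step 5: G0=(1+0>=1)=1 G1=0(const) G2=NOT G0=NOT 1=0 G3=G1&G3=0&0=0 -> 1000
State from step 5 equals state from step 1 -> cycle length 4

Answer: 4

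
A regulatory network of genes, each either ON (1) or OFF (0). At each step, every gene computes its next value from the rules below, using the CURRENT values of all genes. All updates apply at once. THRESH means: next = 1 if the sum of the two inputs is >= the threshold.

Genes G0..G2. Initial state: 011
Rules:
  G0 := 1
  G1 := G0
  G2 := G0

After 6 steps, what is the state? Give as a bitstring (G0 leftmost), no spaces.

Step 1: G0=1(const) G1=G0=0 G2=G0=0 -> 100
Step 2: G0=1(const) G1=G0=1 G2=G0=1 -> 111
Step 3: G0=1(const) G1=G0=1 G2=G0=1 -> 111
Step 4: G0=1(const) G1=G0=1 G2=G0=1 -> 111
Step 5: G0=1(const) G1=G0=1 G2=G0=1 -> 111
Step 6: G0=1(const) G1=G0=1 G2=G0=1 -> 111

111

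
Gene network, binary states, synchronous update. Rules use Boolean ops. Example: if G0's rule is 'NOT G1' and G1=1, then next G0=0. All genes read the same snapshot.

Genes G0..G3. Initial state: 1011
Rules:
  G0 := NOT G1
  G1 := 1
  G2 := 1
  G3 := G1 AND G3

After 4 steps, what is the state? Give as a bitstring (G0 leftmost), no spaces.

Step 1: G0=NOT G1=NOT 0=1 G1=1(const) G2=1(const) G3=G1&G3=0&1=0 -> 1110
Step 2: G0=NOT G1=NOT 1=0 G1=1(const) G2=1(const) G3=G1&G3=1&0=0 -> 0110
Step 3: G0=NOT G1=NOT 1=0 G1=1(const) G2=1(const) G3=G1&G3=1&0=0 -> 0110
Step 4: G0=NOT G1=NOT 1=0 G1=1(const) G2=1(const) G3=G1&G3=1&0=0 -> 0110

0110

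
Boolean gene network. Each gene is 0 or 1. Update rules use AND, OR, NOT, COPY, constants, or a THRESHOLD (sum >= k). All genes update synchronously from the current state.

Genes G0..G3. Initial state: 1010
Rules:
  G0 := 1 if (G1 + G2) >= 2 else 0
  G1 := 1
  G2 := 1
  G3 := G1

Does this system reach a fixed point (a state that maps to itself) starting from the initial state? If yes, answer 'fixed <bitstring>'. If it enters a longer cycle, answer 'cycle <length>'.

Answer: fixed 1111

Derivation:
Step 0: 1010
Step 1: G0=(0+1>=2)=0 G1=1(const) G2=1(const) G3=G1=0 -> 0110
Step 2: G0=(1+1>=2)=1 G1=1(const) G2=1(const) G3=G1=1 -> 1111
Step 3: G0=(1+1>=2)=1 G1=1(const) G2=1(const) G3=G1=1 -> 1111
Fixed point reached at step 2: 1111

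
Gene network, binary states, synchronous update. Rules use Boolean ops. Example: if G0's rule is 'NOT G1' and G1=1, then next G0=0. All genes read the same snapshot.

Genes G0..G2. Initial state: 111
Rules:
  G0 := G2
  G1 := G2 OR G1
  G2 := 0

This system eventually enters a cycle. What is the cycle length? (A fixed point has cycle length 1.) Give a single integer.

Step 0: 111
Step 1: G0=G2=1 G1=G2|G1=1|1=1 G2=0(const) -> 110
Step 2: G0=G2=0 G1=G2|G1=0|1=1 G2=0(const) -> 010
Step 3: G0=G2=0 G1=G2|G1=0|1=1 G2=0(const) -> 010
State from step 3 equals state from step 2 -> cycle length 1

Answer: 1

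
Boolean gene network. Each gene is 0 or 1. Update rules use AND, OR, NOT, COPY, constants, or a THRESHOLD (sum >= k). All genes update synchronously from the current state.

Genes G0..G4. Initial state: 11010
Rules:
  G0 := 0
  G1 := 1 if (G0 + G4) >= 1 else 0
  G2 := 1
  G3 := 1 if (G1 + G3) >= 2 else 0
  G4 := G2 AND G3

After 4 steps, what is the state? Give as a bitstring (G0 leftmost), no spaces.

Step 1: G0=0(const) G1=(1+0>=1)=1 G2=1(const) G3=(1+1>=2)=1 G4=G2&G3=0&1=0 -> 01110
Step 2: G0=0(const) G1=(0+0>=1)=0 G2=1(const) G3=(1+1>=2)=1 G4=G2&G3=1&1=1 -> 00111
Step 3: G0=0(const) G1=(0+1>=1)=1 G2=1(const) G3=(0+1>=2)=0 G4=G2&G3=1&1=1 -> 01101
Step 4: G0=0(const) G1=(0+1>=1)=1 G2=1(const) G3=(1+0>=2)=0 G4=G2&G3=1&0=0 -> 01100

01100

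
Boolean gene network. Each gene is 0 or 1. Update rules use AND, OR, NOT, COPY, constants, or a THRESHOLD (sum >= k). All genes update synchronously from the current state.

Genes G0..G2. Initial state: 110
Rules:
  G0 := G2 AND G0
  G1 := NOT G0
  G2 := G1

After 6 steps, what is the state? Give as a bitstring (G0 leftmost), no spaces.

Step 1: G0=G2&G0=0&1=0 G1=NOT G0=NOT 1=0 G2=G1=1 -> 001
Step 2: G0=G2&G0=1&0=0 G1=NOT G0=NOT 0=1 G2=G1=0 -> 010
Step 3: G0=G2&G0=0&0=0 G1=NOT G0=NOT 0=1 G2=G1=1 -> 011
Step 4: G0=G2&G0=1&0=0 G1=NOT G0=NOT 0=1 G2=G1=1 -> 011
Step 5: G0=G2&G0=1&0=0 G1=NOT G0=NOT 0=1 G2=G1=1 -> 011
Step 6: G0=G2&G0=1&0=0 G1=NOT G0=NOT 0=1 G2=G1=1 -> 011

011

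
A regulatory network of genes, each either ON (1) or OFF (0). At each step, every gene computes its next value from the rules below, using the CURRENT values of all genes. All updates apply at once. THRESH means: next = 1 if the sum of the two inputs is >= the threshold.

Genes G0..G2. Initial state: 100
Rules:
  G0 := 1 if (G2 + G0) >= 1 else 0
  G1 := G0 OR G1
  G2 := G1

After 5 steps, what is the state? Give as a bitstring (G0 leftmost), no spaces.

Step 1: G0=(0+1>=1)=1 G1=G0|G1=1|0=1 G2=G1=0 -> 110
Step 2: G0=(0+1>=1)=1 G1=G0|G1=1|1=1 G2=G1=1 -> 111
Step 3: G0=(1+1>=1)=1 G1=G0|G1=1|1=1 G2=G1=1 -> 111
Step 4: G0=(1+1>=1)=1 G1=G0|G1=1|1=1 G2=G1=1 -> 111
Step 5: G0=(1+1>=1)=1 G1=G0|G1=1|1=1 G2=G1=1 -> 111

111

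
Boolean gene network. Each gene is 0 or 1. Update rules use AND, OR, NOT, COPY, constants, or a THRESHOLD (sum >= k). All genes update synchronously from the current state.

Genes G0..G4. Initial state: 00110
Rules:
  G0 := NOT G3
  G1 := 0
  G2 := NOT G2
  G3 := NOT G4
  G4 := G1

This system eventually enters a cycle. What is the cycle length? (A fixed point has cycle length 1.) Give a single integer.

Answer: 2

Derivation:
Step 0: 00110
Step 1: G0=NOT G3=NOT 1=0 G1=0(const) G2=NOT G2=NOT 1=0 G3=NOT G4=NOT 0=1 G4=G1=0 -> 00010
Step 2: G0=NOT G3=NOT 1=0 G1=0(const) G2=NOT G2=NOT 0=1 G3=NOT G4=NOT 0=1 G4=G1=0 -> 00110
State from step 2 equals state from step 0 -> cycle length 2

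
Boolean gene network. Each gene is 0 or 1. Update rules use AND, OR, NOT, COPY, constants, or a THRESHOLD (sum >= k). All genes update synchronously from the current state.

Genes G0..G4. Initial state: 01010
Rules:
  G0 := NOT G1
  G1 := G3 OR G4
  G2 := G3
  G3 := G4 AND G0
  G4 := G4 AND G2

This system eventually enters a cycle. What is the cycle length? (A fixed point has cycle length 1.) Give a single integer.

Answer: 1

Derivation:
Step 0: 01010
Step 1: G0=NOT G1=NOT 1=0 G1=G3|G4=1|0=1 G2=G3=1 G3=G4&G0=0&0=0 G4=G4&G2=0&0=0 -> 01100
Step 2: G0=NOT G1=NOT 1=0 G1=G3|G4=0|0=0 G2=G3=0 G3=G4&G0=0&0=0 G4=G4&G2=0&1=0 -> 00000
Step 3: G0=NOT G1=NOT 0=1 G1=G3|G4=0|0=0 G2=G3=0 G3=G4&G0=0&0=0 G4=G4&G2=0&0=0 -> 10000
Step 4: G0=NOT G1=NOT 0=1 G1=G3|G4=0|0=0 G2=G3=0 G3=G4&G0=0&1=0 G4=G4&G2=0&0=0 -> 10000
State from step 4 equals state from step 3 -> cycle length 1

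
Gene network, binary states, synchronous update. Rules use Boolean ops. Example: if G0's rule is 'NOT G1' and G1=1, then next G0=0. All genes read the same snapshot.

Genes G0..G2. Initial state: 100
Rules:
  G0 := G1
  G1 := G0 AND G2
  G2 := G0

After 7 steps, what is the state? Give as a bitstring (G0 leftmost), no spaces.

Step 1: G0=G1=0 G1=G0&G2=1&0=0 G2=G0=1 -> 001
Step 2: G0=G1=0 G1=G0&G2=0&1=0 G2=G0=0 -> 000
Step 3: G0=G1=0 G1=G0&G2=0&0=0 G2=G0=0 -> 000
Step 4: G0=G1=0 G1=G0&G2=0&0=0 G2=G0=0 -> 000
Step 5: G0=G1=0 G1=G0&G2=0&0=0 G2=G0=0 -> 000
Step 6: G0=G1=0 G1=G0&G2=0&0=0 G2=G0=0 -> 000
Step 7: G0=G1=0 G1=G0&G2=0&0=0 G2=G0=0 -> 000

000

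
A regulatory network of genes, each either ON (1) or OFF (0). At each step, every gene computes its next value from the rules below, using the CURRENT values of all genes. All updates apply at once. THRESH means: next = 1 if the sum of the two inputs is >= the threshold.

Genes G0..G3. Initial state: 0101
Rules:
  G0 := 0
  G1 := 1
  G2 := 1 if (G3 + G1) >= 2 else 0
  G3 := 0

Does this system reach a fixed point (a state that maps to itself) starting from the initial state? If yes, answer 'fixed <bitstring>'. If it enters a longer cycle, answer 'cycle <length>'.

Answer: fixed 0100

Derivation:
Step 0: 0101
Step 1: G0=0(const) G1=1(const) G2=(1+1>=2)=1 G3=0(const) -> 0110
Step 2: G0=0(const) G1=1(const) G2=(0+1>=2)=0 G3=0(const) -> 0100
Step 3: G0=0(const) G1=1(const) G2=(0+1>=2)=0 G3=0(const) -> 0100
Fixed point reached at step 2: 0100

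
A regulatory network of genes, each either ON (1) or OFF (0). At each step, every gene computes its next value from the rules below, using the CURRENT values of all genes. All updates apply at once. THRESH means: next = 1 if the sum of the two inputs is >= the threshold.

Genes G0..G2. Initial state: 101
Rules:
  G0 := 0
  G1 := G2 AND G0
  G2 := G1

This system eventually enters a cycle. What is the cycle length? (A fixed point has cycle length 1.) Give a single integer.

Answer: 1

Derivation:
Step 0: 101
Step 1: G0=0(const) G1=G2&G0=1&1=1 G2=G1=0 -> 010
Step 2: G0=0(const) G1=G2&G0=0&0=0 G2=G1=1 -> 001
Step 3: G0=0(const) G1=G2&G0=1&0=0 G2=G1=0 -> 000
Step 4: G0=0(const) G1=G2&G0=0&0=0 G2=G1=0 -> 000
State from step 4 equals state from step 3 -> cycle length 1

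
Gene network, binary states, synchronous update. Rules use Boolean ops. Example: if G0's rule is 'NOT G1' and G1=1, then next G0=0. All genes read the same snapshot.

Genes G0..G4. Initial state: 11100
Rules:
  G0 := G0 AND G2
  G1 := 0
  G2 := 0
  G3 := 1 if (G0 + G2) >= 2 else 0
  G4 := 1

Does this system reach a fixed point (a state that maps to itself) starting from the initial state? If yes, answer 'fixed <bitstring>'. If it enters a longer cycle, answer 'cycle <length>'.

Step 0: 11100
Step 1: G0=G0&G2=1&1=1 G1=0(const) G2=0(const) G3=(1+1>=2)=1 G4=1(const) -> 10011
Step 2: G0=G0&G2=1&0=0 G1=0(const) G2=0(const) G3=(1+0>=2)=0 G4=1(const) -> 00001
Step 3: G0=G0&G2=0&0=0 G1=0(const) G2=0(const) G3=(0+0>=2)=0 G4=1(const) -> 00001
Fixed point reached at step 2: 00001

Answer: fixed 00001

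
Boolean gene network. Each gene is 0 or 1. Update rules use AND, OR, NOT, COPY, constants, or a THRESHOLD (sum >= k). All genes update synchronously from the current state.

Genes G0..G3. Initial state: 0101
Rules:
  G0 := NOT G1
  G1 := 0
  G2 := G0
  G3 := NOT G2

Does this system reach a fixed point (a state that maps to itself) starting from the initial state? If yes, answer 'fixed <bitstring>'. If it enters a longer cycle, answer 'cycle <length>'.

Step 0: 0101
Step 1: G0=NOT G1=NOT 1=0 G1=0(const) G2=G0=0 G3=NOT G2=NOT 0=1 -> 0001
Step 2: G0=NOT G1=NOT 0=1 G1=0(const) G2=G0=0 G3=NOT G2=NOT 0=1 -> 1001
Step 3: G0=NOT G1=NOT 0=1 G1=0(const) G2=G0=1 G3=NOT G2=NOT 0=1 -> 1011
Step 4: G0=NOT G1=NOT 0=1 G1=0(const) G2=G0=1 G3=NOT G2=NOT 1=0 -> 1010
Step 5: G0=NOT G1=NOT 0=1 G1=0(const) G2=G0=1 G3=NOT G2=NOT 1=0 -> 1010
Fixed point reached at step 4: 1010

Answer: fixed 1010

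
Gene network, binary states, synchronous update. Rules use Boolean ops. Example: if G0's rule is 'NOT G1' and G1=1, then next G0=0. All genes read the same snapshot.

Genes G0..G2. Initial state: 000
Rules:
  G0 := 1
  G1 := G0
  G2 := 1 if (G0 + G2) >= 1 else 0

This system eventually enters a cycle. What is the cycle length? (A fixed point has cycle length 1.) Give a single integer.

Answer: 1

Derivation:
Step 0: 000
Step 1: G0=1(const) G1=G0=0 G2=(0+0>=1)=0 -> 100
Step 2: G0=1(const) G1=G0=1 G2=(1+0>=1)=1 -> 111
Step 3: G0=1(const) G1=G0=1 G2=(1+1>=1)=1 -> 111
State from step 3 equals state from step 2 -> cycle length 1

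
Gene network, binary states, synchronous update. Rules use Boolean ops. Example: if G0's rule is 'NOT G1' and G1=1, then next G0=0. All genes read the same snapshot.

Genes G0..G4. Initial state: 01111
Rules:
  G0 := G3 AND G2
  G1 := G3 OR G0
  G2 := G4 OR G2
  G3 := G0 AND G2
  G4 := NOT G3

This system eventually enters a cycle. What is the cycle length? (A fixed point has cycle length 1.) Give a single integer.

Step 0: 01111
Step 1: G0=G3&G2=1&1=1 G1=G3|G0=1|0=1 G2=G4|G2=1|1=1 G3=G0&G2=0&1=0 G4=NOT G3=NOT 1=0 -> 11100
Step 2: G0=G3&G2=0&1=0 G1=G3|G0=0|1=1 G2=G4|G2=0|1=1 G3=G0&G2=1&1=1 G4=NOT G3=NOT 0=1 -> 01111
State from step 2 equals state from step 0 -> cycle length 2

Answer: 2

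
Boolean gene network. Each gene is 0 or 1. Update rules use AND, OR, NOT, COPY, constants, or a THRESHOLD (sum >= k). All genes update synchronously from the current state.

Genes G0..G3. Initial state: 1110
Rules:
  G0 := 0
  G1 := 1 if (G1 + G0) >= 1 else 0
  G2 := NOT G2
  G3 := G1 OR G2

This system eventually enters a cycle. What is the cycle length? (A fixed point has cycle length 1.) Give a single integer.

Step 0: 1110
Step 1: G0=0(const) G1=(1+1>=1)=1 G2=NOT G2=NOT 1=0 G3=G1|G2=1|1=1 -> 0101
Step 2: G0=0(const) G1=(1+0>=1)=1 G2=NOT G2=NOT 0=1 G3=G1|G2=1|0=1 -> 0111
Step 3: G0=0(const) G1=(1+0>=1)=1 G2=NOT G2=NOT 1=0 G3=G1|G2=1|1=1 -> 0101
State from step 3 equals state from step 1 -> cycle length 2

Answer: 2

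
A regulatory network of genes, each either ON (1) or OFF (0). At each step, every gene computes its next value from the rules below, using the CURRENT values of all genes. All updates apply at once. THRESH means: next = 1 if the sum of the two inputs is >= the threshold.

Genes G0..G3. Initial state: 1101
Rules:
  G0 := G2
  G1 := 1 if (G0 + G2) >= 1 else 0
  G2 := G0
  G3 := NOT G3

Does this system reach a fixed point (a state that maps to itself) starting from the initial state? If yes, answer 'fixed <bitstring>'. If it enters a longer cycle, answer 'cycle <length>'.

Step 0: 1101
Step 1: G0=G2=0 G1=(1+0>=1)=1 G2=G0=1 G3=NOT G3=NOT 1=0 -> 0110
Step 2: G0=G2=1 G1=(0+1>=1)=1 G2=G0=0 G3=NOT G3=NOT 0=1 -> 1101
Cycle of length 2 starting at step 0 -> no fixed point

Answer: cycle 2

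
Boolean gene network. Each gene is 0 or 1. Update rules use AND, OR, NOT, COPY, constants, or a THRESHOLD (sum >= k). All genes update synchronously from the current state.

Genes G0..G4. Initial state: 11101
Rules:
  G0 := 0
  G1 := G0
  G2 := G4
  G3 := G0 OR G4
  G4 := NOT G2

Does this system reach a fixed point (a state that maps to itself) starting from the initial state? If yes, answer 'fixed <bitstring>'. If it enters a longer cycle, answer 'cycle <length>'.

Step 0: 11101
Step 1: G0=0(const) G1=G0=1 G2=G4=1 G3=G0|G4=1|1=1 G4=NOT G2=NOT 1=0 -> 01110
Step 2: G0=0(const) G1=G0=0 G2=G4=0 G3=G0|G4=0|0=0 G4=NOT G2=NOT 1=0 -> 00000
Step 3: G0=0(const) G1=G0=0 G2=G4=0 G3=G0|G4=0|0=0 G4=NOT G2=NOT 0=1 -> 00001
Step 4: G0=0(const) G1=G0=0 G2=G4=1 G3=G0|G4=0|1=1 G4=NOT G2=NOT 0=1 -> 00111
Step 5: G0=0(const) G1=G0=0 G2=G4=1 G3=G0|G4=0|1=1 G4=NOT G2=NOT 1=0 -> 00110
Step 6: G0=0(const) G1=G0=0 G2=G4=0 G3=G0|G4=0|0=0 G4=NOT G2=NOT 1=0 -> 00000
Cycle of length 4 starting at step 2 -> no fixed point

Answer: cycle 4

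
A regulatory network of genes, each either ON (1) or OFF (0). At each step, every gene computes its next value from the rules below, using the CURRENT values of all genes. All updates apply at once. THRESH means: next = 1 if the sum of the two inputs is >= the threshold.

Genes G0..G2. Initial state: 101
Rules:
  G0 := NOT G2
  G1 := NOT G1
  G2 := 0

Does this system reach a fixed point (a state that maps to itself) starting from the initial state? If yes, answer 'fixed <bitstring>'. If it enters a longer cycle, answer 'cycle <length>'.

Step 0: 101
Step 1: G0=NOT G2=NOT 1=0 G1=NOT G1=NOT 0=1 G2=0(const) -> 010
Step 2: G0=NOT G2=NOT 0=1 G1=NOT G1=NOT 1=0 G2=0(const) -> 100
Step 3: G0=NOT G2=NOT 0=1 G1=NOT G1=NOT 0=1 G2=0(const) -> 110
Step 4: G0=NOT G2=NOT 0=1 G1=NOT G1=NOT 1=0 G2=0(const) -> 100
Cycle of length 2 starting at step 2 -> no fixed point

Answer: cycle 2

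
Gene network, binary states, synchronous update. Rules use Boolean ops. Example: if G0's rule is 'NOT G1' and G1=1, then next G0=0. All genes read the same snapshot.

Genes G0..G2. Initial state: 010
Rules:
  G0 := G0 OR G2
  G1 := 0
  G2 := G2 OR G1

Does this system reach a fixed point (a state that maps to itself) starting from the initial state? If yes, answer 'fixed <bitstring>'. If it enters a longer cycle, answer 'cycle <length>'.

Step 0: 010
Step 1: G0=G0|G2=0|0=0 G1=0(const) G2=G2|G1=0|1=1 -> 001
Step 2: G0=G0|G2=0|1=1 G1=0(const) G2=G2|G1=1|0=1 -> 101
Step 3: G0=G0|G2=1|1=1 G1=0(const) G2=G2|G1=1|0=1 -> 101
Fixed point reached at step 2: 101

Answer: fixed 101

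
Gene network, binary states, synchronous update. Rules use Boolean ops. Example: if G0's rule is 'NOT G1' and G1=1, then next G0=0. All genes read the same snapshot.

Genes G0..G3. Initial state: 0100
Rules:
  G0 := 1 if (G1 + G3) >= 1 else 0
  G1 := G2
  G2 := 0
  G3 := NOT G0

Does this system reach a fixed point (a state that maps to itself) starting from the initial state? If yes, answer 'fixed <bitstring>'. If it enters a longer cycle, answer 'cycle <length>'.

Step 0: 0100
Step 1: G0=(1+0>=1)=1 G1=G2=0 G2=0(const) G3=NOT G0=NOT 0=1 -> 1001
Step 2: G0=(0+1>=1)=1 G1=G2=0 G2=0(const) G3=NOT G0=NOT 1=0 -> 1000
Step 3: G0=(0+0>=1)=0 G1=G2=0 G2=0(const) G3=NOT G0=NOT 1=0 -> 0000
Step 4: G0=(0+0>=1)=0 G1=G2=0 G2=0(const) G3=NOT G0=NOT 0=1 -> 0001
Step 5: G0=(0+1>=1)=1 G1=G2=0 G2=0(const) G3=NOT G0=NOT 0=1 -> 1001
Cycle of length 4 starting at step 1 -> no fixed point

Answer: cycle 4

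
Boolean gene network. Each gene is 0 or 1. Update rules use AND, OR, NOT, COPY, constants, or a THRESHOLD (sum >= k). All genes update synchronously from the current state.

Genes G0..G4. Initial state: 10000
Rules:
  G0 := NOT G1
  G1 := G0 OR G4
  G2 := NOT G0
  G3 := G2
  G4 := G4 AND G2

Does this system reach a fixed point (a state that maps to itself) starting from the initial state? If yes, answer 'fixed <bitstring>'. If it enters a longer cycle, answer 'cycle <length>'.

Answer: cycle 4

Derivation:
Step 0: 10000
Step 1: G0=NOT G1=NOT 0=1 G1=G0|G4=1|0=1 G2=NOT G0=NOT 1=0 G3=G2=0 G4=G4&G2=0&0=0 -> 11000
Step 2: G0=NOT G1=NOT 1=0 G1=G0|G4=1|0=1 G2=NOT G0=NOT 1=0 G3=G2=0 G4=G4&G2=0&0=0 -> 01000
Step 3: G0=NOT G1=NOT 1=0 G1=G0|G4=0|0=0 G2=NOT G0=NOT 0=1 G3=G2=0 G4=G4&G2=0&0=0 -> 00100
Step 4: G0=NOT G1=NOT 0=1 G1=G0|G4=0|0=0 G2=NOT G0=NOT 0=1 G3=G2=1 G4=G4&G2=0&1=0 -> 10110
Step 5: G0=NOT G1=NOT 0=1 G1=G0|G4=1|0=1 G2=NOT G0=NOT 1=0 G3=G2=1 G4=G4&G2=0&1=0 -> 11010
Step 6: G0=NOT G1=NOT 1=0 G1=G0|G4=1|0=1 G2=NOT G0=NOT 1=0 G3=G2=0 G4=G4&G2=0&0=0 -> 01000
Cycle of length 4 starting at step 2 -> no fixed point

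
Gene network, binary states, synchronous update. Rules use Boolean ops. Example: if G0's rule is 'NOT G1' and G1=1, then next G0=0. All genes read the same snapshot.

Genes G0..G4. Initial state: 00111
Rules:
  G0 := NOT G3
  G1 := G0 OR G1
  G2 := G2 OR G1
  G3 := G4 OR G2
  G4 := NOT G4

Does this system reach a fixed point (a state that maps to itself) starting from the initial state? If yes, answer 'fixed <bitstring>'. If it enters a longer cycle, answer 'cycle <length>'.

Step 0: 00111
Step 1: G0=NOT G3=NOT 1=0 G1=G0|G1=0|0=0 G2=G2|G1=1|0=1 G3=G4|G2=1|1=1 G4=NOT G4=NOT 1=0 -> 00110
Step 2: G0=NOT G3=NOT 1=0 G1=G0|G1=0|0=0 G2=G2|G1=1|0=1 G3=G4|G2=0|1=1 G4=NOT G4=NOT 0=1 -> 00111
Cycle of length 2 starting at step 0 -> no fixed point

Answer: cycle 2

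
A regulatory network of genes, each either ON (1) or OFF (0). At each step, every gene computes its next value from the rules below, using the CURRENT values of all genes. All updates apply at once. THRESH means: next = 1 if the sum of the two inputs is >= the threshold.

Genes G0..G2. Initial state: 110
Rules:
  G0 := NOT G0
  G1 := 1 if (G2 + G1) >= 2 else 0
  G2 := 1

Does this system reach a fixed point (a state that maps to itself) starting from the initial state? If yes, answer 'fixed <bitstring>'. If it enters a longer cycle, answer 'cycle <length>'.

Step 0: 110
Step 1: G0=NOT G0=NOT 1=0 G1=(0+1>=2)=0 G2=1(const) -> 001
Step 2: G0=NOT G0=NOT 0=1 G1=(1+0>=2)=0 G2=1(const) -> 101
Step 3: G0=NOT G0=NOT 1=0 G1=(1+0>=2)=0 G2=1(const) -> 001
Cycle of length 2 starting at step 1 -> no fixed point

Answer: cycle 2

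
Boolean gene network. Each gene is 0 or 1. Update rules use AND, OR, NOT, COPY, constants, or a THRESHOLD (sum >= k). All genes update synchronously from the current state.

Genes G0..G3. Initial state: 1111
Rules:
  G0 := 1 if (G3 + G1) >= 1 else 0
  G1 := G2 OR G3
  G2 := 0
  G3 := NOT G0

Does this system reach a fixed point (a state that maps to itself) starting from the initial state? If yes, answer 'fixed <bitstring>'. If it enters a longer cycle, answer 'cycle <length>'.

Step 0: 1111
Step 1: G0=(1+1>=1)=1 G1=G2|G3=1|1=1 G2=0(const) G3=NOT G0=NOT 1=0 -> 1100
Step 2: G0=(0+1>=1)=1 G1=G2|G3=0|0=0 G2=0(const) G3=NOT G0=NOT 1=0 -> 1000
Step 3: G0=(0+0>=1)=0 G1=G2|G3=0|0=0 G2=0(const) G3=NOT G0=NOT 1=0 -> 0000
Step 4: G0=(0+0>=1)=0 G1=G2|G3=0|0=0 G2=0(const) G3=NOT G0=NOT 0=1 -> 0001
Step 5: G0=(1+0>=1)=1 G1=G2|G3=0|1=1 G2=0(const) G3=NOT G0=NOT 0=1 -> 1101
Step 6: G0=(1+1>=1)=1 G1=G2|G3=0|1=1 G2=0(const) G3=NOT G0=NOT 1=0 -> 1100
Cycle of length 5 starting at step 1 -> no fixed point

Answer: cycle 5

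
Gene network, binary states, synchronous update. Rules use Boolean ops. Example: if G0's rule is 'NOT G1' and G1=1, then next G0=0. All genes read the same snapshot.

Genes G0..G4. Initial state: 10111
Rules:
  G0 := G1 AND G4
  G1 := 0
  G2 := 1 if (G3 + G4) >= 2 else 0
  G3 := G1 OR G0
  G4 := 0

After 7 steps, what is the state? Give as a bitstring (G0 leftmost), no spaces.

Step 1: G0=G1&G4=0&1=0 G1=0(const) G2=(1+1>=2)=1 G3=G1|G0=0|1=1 G4=0(const) -> 00110
Step 2: G0=G1&G4=0&0=0 G1=0(const) G2=(1+0>=2)=0 G3=G1|G0=0|0=0 G4=0(const) -> 00000
Step 3: G0=G1&G4=0&0=0 G1=0(const) G2=(0+0>=2)=0 G3=G1|G0=0|0=0 G4=0(const) -> 00000
Step 4: G0=G1&G4=0&0=0 G1=0(const) G2=(0+0>=2)=0 G3=G1|G0=0|0=0 G4=0(const) -> 00000
Step 5: G0=G1&G4=0&0=0 G1=0(const) G2=(0+0>=2)=0 G3=G1|G0=0|0=0 G4=0(const) -> 00000
Step 6: G0=G1&G4=0&0=0 G1=0(const) G2=(0+0>=2)=0 G3=G1|G0=0|0=0 G4=0(const) -> 00000
Step 7: G0=G1&G4=0&0=0 G1=0(const) G2=(0+0>=2)=0 G3=G1|G0=0|0=0 G4=0(const) -> 00000

00000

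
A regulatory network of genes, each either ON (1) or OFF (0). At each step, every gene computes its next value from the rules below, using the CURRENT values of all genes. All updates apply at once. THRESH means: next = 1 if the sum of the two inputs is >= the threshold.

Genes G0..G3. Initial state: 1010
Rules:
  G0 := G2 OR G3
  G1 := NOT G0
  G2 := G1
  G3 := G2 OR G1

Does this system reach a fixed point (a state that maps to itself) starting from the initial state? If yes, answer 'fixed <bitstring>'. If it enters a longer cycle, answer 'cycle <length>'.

Step 0: 1010
Step 1: G0=G2|G3=1|0=1 G1=NOT G0=NOT 1=0 G2=G1=0 G3=G2|G1=1|0=1 -> 1001
Step 2: G0=G2|G3=0|1=1 G1=NOT G0=NOT 1=0 G2=G1=0 G3=G2|G1=0|0=0 -> 1000
Step 3: G0=G2|G3=0|0=0 G1=NOT G0=NOT 1=0 G2=G1=0 G3=G2|G1=0|0=0 -> 0000
Step 4: G0=G2|G3=0|0=0 G1=NOT G0=NOT 0=1 G2=G1=0 G3=G2|G1=0|0=0 -> 0100
Step 5: G0=G2|G3=0|0=0 G1=NOT G0=NOT 0=1 G2=G1=1 G3=G2|G1=0|1=1 -> 0111
Step 6: G0=G2|G3=1|1=1 G1=NOT G0=NOT 0=1 G2=G1=1 G3=G2|G1=1|1=1 -> 1111
Step 7: G0=G2|G3=1|1=1 G1=NOT G0=NOT 1=0 G2=G1=1 G3=G2|G1=1|1=1 -> 1011
Step 8: G0=G2|G3=1|1=1 G1=NOT G0=NOT 1=0 G2=G1=0 G3=G2|G1=1|0=1 -> 1001
Cycle of length 7 starting at step 1 -> no fixed point

Answer: cycle 7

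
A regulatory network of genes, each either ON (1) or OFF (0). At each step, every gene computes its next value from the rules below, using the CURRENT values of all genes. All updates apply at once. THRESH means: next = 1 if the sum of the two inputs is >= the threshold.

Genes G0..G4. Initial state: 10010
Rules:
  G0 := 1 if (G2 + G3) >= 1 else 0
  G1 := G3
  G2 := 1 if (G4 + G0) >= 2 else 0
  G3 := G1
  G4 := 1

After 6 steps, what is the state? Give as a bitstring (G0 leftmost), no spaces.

Step 1: G0=(0+1>=1)=1 G1=G3=1 G2=(0+1>=2)=0 G3=G1=0 G4=1(const) -> 11001
Step 2: G0=(0+0>=1)=0 G1=G3=0 G2=(1+1>=2)=1 G3=G1=1 G4=1(const) -> 00111
Step 3: G0=(1+1>=1)=1 G1=G3=1 G2=(1+0>=2)=0 G3=G1=0 G4=1(const) -> 11001
Step 4: G0=(0+0>=1)=0 G1=G3=0 G2=(1+1>=2)=1 G3=G1=1 G4=1(const) -> 00111
Step 5: G0=(1+1>=1)=1 G1=G3=1 G2=(1+0>=2)=0 G3=G1=0 G4=1(const) -> 11001
Step 6: G0=(0+0>=1)=0 G1=G3=0 G2=(1+1>=2)=1 G3=G1=1 G4=1(const) -> 00111

00111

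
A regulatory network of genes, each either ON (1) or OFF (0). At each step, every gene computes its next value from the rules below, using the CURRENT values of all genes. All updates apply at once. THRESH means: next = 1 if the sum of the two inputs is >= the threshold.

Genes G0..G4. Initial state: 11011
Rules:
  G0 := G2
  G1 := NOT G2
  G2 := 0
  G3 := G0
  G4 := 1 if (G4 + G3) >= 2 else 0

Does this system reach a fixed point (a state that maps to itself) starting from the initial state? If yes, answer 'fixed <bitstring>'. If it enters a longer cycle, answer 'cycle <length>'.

Answer: fixed 01000

Derivation:
Step 0: 11011
Step 1: G0=G2=0 G1=NOT G2=NOT 0=1 G2=0(const) G3=G0=1 G4=(1+1>=2)=1 -> 01011
Step 2: G0=G2=0 G1=NOT G2=NOT 0=1 G2=0(const) G3=G0=0 G4=(1+1>=2)=1 -> 01001
Step 3: G0=G2=0 G1=NOT G2=NOT 0=1 G2=0(const) G3=G0=0 G4=(1+0>=2)=0 -> 01000
Step 4: G0=G2=0 G1=NOT G2=NOT 0=1 G2=0(const) G3=G0=0 G4=(0+0>=2)=0 -> 01000
Fixed point reached at step 3: 01000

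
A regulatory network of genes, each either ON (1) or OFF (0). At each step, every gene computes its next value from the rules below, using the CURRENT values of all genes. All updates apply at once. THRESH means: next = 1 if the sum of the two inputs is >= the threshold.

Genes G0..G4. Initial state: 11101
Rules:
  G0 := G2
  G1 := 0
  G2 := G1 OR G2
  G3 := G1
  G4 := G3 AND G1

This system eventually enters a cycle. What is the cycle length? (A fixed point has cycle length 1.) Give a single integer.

Answer: 1

Derivation:
Step 0: 11101
Step 1: G0=G2=1 G1=0(const) G2=G1|G2=1|1=1 G3=G1=1 G4=G3&G1=0&1=0 -> 10110
Step 2: G0=G2=1 G1=0(const) G2=G1|G2=0|1=1 G3=G1=0 G4=G3&G1=1&0=0 -> 10100
Step 3: G0=G2=1 G1=0(const) G2=G1|G2=0|1=1 G3=G1=0 G4=G3&G1=0&0=0 -> 10100
State from step 3 equals state from step 2 -> cycle length 1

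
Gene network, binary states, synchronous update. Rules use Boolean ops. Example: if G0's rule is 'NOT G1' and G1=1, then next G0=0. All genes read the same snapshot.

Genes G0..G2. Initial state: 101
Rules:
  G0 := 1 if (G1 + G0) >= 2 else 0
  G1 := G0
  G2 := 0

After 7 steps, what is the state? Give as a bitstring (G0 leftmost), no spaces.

Step 1: G0=(0+1>=2)=0 G1=G0=1 G2=0(const) -> 010
Step 2: G0=(1+0>=2)=0 G1=G0=0 G2=0(const) -> 000
Step 3: G0=(0+0>=2)=0 G1=G0=0 G2=0(const) -> 000
Step 4: G0=(0+0>=2)=0 G1=G0=0 G2=0(const) -> 000
Step 5: G0=(0+0>=2)=0 G1=G0=0 G2=0(const) -> 000
Step 6: G0=(0+0>=2)=0 G1=G0=0 G2=0(const) -> 000
Step 7: G0=(0+0>=2)=0 G1=G0=0 G2=0(const) -> 000

000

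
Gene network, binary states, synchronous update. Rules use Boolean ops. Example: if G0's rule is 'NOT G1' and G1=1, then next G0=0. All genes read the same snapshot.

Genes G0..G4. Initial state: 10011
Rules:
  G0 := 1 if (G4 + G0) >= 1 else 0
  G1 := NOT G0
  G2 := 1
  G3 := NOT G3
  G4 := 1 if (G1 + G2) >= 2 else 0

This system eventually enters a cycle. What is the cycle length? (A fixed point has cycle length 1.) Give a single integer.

Answer: 2

Derivation:
Step 0: 10011
Step 1: G0=(1+1>=1)=1 G1=NOT G0=NOT 1=0 G2=1(const) G3=NOT G3=NOT 1=0 G4=(0+0>=2)=0 -> 10100
Step 2: G0=(0+1>=1)=1 G1=NOT G0=NOT 1=0 G2=1(const) G3=NOT G3=NOT 0=1 G4=(0+1>=2)=0 -> 10110
Step 3: G0=(0+1>=1)=1 G1=NOT G0=NOT 1=0 G2=1(const) G3=NOT G3=NOT 1=0 G4=(0+1>=2)=0 -> 10100
State from step 3 equals state from step 1 -> cycle length 2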